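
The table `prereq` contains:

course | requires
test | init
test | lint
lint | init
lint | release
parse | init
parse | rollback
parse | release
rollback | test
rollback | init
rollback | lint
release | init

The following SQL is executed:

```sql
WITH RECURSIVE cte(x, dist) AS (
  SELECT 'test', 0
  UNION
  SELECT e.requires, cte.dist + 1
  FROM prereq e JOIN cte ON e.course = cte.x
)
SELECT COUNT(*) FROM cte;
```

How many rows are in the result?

Base: (test, dist=0).
Iteration 1: edges from {test} -> (init, dist=1), (lint, dist=1).
Iteration 2: edges from {init,lint} -> (init, dist=2), (release, dist=2).
Iteration 3: edges from {init,release} -> (init, dist=3).
Iteration 4: no outgoing edges from {init}; recursion stops.
Total rows emitted: 6.

6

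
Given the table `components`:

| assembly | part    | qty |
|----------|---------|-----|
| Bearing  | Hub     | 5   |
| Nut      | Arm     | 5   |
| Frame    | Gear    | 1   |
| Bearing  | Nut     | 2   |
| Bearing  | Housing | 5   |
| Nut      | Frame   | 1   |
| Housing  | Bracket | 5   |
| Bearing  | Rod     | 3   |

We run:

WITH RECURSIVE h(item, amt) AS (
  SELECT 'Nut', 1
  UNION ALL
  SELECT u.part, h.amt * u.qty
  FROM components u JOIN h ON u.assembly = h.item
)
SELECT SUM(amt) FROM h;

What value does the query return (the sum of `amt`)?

8

Base: (Nut, amt=1).
Iteration 1: components of {Nut} -> Arm = 1*5 = 5, Frame = 1*1 = 1.
Iteration 2: components of {Arm,Frame} -> Gear = 1*1 = 1.
Iteration 3: no further components; recursion stops.
SUM(amt) = 1 + 5 + 1 + 1 = 8.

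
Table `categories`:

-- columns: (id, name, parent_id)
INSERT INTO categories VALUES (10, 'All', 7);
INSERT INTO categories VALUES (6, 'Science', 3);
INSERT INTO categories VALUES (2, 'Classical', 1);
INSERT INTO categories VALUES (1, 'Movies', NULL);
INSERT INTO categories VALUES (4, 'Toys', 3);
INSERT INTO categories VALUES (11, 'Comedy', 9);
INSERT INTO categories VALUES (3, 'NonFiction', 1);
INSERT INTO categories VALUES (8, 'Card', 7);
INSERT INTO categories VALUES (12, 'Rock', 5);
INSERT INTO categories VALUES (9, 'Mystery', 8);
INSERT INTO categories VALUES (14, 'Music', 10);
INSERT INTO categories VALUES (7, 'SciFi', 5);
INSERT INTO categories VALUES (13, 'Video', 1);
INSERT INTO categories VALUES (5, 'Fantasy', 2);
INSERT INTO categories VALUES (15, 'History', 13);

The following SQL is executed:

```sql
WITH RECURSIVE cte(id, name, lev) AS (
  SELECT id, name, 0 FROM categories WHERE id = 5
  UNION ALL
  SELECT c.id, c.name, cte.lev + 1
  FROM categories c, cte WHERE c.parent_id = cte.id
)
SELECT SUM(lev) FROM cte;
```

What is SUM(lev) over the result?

Base: id=5 (Fantasy) at lev 0.
Iteration 1: rows with parent_id in {5} -> SciFi (id 7, lev 1), Rock (id 12, lev 1).
Iteration 2: rows with parent_id in {7,12} -> Card (id 8, lev 2), All (id 10, lev 2).
Iteration 3: rows with parent_id in {8,10} -> Mystery (id 9, lev 3), Music (id 14, lev 3).
Iteration 4: rows with parent_id in {9,14} -> Comedy (id 11, lev 4).
Iteration 5: no rows with parent_id in {11}; recursion stops.
SUM(lev) = 0 + 1 + 1 + 2 + 2 + 3 + 3 + 4 = 16.

16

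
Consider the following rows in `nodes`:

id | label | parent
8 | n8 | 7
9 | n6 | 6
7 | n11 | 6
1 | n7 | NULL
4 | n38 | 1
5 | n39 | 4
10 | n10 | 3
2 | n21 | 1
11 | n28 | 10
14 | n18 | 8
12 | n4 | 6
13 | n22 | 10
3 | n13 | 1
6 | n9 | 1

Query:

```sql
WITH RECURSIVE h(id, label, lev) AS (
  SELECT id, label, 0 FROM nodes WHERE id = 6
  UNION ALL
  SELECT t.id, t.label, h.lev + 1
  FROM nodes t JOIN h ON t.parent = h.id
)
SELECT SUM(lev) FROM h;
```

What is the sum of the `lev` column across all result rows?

8

Base: id=6 (n9) at lev 0.
Iteration 1: rows with parent in {6} -> n11 (id 7, lev 1), n6 (id 9, lev 1), n4 (id 12, lev 1).
Iteration 2: rows with parent in {7,9,12} -> n8 (id 8, lev 2).
Iteration 3: rows with parent in {8} -> n18 (id 14, lev 3).
Iteration 4: no rows with parent in {14}; recursion stops.
SUM(lev) = 0 + 1 + 1 + 1 + 2 + 3 = 8.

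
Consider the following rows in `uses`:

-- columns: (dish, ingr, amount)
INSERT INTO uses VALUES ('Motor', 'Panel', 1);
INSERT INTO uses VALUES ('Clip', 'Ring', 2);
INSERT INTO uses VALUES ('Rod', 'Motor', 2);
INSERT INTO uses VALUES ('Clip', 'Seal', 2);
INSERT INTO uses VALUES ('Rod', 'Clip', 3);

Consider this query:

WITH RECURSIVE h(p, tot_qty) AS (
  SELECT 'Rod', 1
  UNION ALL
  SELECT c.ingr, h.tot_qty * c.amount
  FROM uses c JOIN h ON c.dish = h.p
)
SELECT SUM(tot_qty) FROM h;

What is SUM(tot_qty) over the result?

20

Base: (Rod, tot_qty=1).
Iteration 1: components of {Rod} -> Clip = 1*3 = 3, Motor = 1*2 = 2.
Iteration 2: components of {Clip,Motor} -> Panel = 2*1 = 2, Ring = 3*2 = 6, Seal = 3*2 = 6.
Iteration 3: no further components; recursion stops.
SUM(tot_qty) = 1 + 2 + 3 + 2 + 6 + 6 = 20.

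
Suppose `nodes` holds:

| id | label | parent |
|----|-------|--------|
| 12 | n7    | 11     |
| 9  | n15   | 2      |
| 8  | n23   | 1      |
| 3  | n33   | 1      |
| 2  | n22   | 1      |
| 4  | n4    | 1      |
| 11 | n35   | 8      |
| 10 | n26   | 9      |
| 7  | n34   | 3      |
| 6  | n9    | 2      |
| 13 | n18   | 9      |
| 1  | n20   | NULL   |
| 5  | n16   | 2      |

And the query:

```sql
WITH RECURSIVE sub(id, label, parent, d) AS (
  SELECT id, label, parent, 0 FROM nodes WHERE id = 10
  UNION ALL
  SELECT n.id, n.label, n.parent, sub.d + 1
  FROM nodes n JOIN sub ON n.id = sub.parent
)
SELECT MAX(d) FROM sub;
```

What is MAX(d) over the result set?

Base: id=10 (n26), parent=9, d 0.
Iteration 1: join on id=9 -> n15 (id 9, parent=2, d 1).
Iteration 2: join on id=2 -> n22 (id 2, parent=1, d 2).
Iteration 3: join on id=1 -> n20 (id 1, parent=NULL, d 3).
Iteration 4: parent is NULL; no match; recursion stops.
d values: 0, 1, 2, 3; the maximum is 3.

3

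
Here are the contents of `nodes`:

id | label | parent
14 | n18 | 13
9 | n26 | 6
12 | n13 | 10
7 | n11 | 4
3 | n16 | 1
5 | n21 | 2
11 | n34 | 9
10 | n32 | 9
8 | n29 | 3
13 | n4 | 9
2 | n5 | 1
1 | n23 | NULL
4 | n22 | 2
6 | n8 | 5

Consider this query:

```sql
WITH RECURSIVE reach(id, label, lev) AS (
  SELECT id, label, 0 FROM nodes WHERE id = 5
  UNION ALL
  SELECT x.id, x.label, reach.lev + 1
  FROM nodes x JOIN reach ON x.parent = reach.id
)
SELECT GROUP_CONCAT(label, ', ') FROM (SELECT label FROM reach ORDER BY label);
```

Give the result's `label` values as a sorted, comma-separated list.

n13, n18, n21, n26, n32, n34, n4, n8

Base: id=5 (n21) at lev 0.
Iteration 1: rows with parent in {5} -> n8 (id 6, lev 1).
Iteration 2: rows with parent in {6} -> n26 (id 9, lev 2).
Iteration 3: rows with parent in {9} -> n32 (id 10, lev 3), n34 (id 11, lev 3), n4 (id 13, lev 3).
Iteration 4: rows with parent in {10,11,13} -> n13 (id 12, lev 4), n18 (id 14, lev 4).
Iteration 5: no rows with parent in {12,14}; recursion stops.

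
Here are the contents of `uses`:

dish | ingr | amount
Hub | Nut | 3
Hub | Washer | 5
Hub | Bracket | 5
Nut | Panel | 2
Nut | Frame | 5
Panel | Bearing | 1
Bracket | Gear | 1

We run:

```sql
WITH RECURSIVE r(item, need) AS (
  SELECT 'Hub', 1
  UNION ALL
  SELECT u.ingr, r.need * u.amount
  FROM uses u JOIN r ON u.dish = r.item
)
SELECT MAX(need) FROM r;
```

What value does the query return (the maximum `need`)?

15

Base: (Hub, need=1).
Iteration 1: components of {Hub} -> Bracket = 1*5 = 5, Nut = 1*3 = 3, Washer = 1*5 = 5.
Iteration 2: components of {Bracket,Nut,Washer} -> Frame = 3*5 = 15, Gear = 5*1 = 5, Panel = 3*2 = 6.
Iteration 3: components of {Frame,Gear,Panel} -> Bearing = 6*1 = 6.
Iteration 4: no further components; recursion stops.
need values: 1, 3, 5, 5, 6, 15, 5, 6; the maximum is 15.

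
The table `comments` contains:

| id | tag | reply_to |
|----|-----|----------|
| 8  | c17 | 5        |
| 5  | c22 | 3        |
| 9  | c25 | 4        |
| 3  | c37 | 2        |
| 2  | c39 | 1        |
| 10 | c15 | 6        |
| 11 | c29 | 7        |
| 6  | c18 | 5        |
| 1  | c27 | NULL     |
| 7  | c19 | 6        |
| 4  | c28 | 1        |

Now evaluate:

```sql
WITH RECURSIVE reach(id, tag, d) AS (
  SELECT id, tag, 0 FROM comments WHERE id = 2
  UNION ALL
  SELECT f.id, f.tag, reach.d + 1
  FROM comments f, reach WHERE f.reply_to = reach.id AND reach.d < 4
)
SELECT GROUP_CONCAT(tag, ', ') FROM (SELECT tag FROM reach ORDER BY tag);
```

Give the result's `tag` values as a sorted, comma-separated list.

c15, c17, c18, c19, c22, c37, c39

Base: id=2 (c39) at d 0.
Iteration 1: rows with reply_to in {2} -> c37 (id 3, d 1).
Iteration 2: rows with reply_to in {3} -> c22 (id 5, d 2).
Iteration 3: rows with reply_to in {5} -> c18 (id 6, d 3), c17 (id 8, d 3).
Iteration 4: rows with reply_to in {6,8} -> c19 (id 7, d 4), c15 (id 10, d 4).
Iteration 5: d < 4 fails for all current rows; recursion stops.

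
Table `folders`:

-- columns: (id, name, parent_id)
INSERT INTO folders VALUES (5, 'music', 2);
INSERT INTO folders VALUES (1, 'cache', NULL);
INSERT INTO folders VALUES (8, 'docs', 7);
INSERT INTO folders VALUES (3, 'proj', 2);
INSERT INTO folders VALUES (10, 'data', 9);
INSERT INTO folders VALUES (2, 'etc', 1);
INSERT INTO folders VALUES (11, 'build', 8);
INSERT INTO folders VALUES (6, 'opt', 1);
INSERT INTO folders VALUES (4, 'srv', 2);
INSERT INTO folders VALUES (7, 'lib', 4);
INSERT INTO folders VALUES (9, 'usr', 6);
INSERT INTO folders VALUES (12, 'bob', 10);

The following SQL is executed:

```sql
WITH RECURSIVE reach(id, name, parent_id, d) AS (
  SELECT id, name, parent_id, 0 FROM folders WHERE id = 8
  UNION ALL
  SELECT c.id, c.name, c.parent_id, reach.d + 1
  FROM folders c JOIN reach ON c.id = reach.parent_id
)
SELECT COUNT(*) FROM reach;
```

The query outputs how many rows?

5

Base: id=8 (docs), parent_id=7, d 0.
Iteration 1: join on id=7 -> lib (id 7, parent_id=4, d 1).
Iteration 2: join on id=4 -> srv (id 4, parent_id=2, d 2).
Iteration 3: join on id=2 -> etc (id 2, parent_id=1, d 3).
Iteration 4: join on id=1 -> cache (id 1, parent_id=NULL, d 4).
Iteration 5: parent_id is NULL; no match; recursion stops.
Total rows emitted: 5.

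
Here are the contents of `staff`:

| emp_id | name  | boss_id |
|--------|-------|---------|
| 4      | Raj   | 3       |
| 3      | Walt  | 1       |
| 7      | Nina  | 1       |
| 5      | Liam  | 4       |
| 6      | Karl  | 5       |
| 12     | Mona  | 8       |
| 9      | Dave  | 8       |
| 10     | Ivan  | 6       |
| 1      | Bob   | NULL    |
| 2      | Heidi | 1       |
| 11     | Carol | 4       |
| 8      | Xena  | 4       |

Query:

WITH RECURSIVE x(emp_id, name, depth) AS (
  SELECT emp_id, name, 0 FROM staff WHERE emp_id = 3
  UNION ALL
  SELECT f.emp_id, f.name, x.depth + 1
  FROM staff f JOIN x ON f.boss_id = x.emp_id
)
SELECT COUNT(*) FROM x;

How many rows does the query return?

Base: emp_id=3 (Walt) at depth 0.
Iteration 1: rows with boss_id in {3} -> Raj (id 4, depth 1).
Iteration 2: rows with boss_id in {4} -> Liam (id 5, depth 2), Xena (id 8, depth 2), Carol (id 11, depth 2).
Iteration 3: rows with boss_id in {5,8,11} -> Karl (id 6, depth 3), Dave (id 9, depth 3), Mona (id 12, depth 3).
Iteration 4: rows with boss_id in {6,9,12} -> Ivan (id 10, depth 4).
Iteration 5: no rows with boss_id in {10}; recursion stops.
Total rows emitted: 9.

9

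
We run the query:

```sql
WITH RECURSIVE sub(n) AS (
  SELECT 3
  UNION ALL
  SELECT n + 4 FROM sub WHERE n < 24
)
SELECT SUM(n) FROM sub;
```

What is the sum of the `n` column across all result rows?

105

Base: n=3.
Iteration 1: 3 < 24 holds -> n = 3 + 4 = 7.
Iteration 2: 7 < 24 holds -> n = 7 + 4 = 11.
Iteration 3: 11 < 24 holds -> n = 11 + 4 = 15.
Iteration 4: 15 < 24 holds -> n = 15 + 4 = 19.
Iteration 5: 19 < 24 holds -> n = 19 + 4 = 23.
Iteration 6: 23 < 24 holds -> n = 23 + 4 = 27.
Iteration 7: 27 < 24 fails; recursion stops.
SUM(n) = 3 + 7 + 11 + 15 + 19 + 23 + 27 = 105.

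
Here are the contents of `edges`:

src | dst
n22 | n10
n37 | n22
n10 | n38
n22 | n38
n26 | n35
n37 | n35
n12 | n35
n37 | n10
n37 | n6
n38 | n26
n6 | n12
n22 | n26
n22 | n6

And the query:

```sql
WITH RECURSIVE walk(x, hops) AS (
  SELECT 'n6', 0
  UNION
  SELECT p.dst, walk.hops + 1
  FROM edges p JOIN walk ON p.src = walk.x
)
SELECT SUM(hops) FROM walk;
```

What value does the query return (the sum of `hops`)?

3

Base: (n6, hops=0).
Iteration 1: edges from {n6} -> (n12, hops=1).
Iteration 2: edges from {n12} -> (n35, hops=2).
Iteration 3: no outgoing edges from {n35}; recursion stops.
SUM(hops) = 0 + 1 + 2 = 3.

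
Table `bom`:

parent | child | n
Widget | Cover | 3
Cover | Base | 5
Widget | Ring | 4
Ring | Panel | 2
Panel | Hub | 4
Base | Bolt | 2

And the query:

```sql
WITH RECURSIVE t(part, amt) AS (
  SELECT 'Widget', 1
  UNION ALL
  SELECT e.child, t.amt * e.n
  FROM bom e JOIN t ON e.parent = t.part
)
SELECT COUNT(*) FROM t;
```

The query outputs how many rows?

7

Base: (Widget, amt=1).
Iteration 1: components of {Widget} -> Cover = 1*3 = 3, Ring = 1*4 = 4.
Iteration 2: components of {Cover,Ring} -> Base = 3*5 = 15, Panel = 4*2 = 8.
Iteration 3: components of {Base,Panel} -> Bolt = 15*2 = 30, Hub = 8*4 = 32.
Iteration 4: no further components; recursion stops.
Total rows emitted: 7.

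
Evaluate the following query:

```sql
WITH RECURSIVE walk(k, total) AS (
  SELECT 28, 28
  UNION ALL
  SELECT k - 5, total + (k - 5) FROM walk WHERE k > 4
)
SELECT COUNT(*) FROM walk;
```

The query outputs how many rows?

Base: k=28, total=28.
Iteration 1: 28 > 4 holds -> k = 28 - 5 = 23, total = 28 + 23 = 51.
Iteration 2: 23 > 4 holds -> k = 23 - 5 = 18, total = 51 + 18 = 69.
Iteration 3: 18 > 4 holds -> k = 18 - 5 = 13, total = 69 + 13 = 82.
Iteration 4: 13 > 4 holds -> k = 13 - 5 = 8, total = 82 + 8 = 90.
Iteration 5: 8 > 4 holds -> k = 8 - 5 = 3, total = 90 + 3 = 93.
Iteration 6: 3 > 4 fails; recursion stops.
Total rows emitted: 6.

6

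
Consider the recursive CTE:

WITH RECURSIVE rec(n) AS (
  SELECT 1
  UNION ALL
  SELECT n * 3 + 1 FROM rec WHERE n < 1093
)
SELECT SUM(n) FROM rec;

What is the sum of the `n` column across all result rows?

Base: n=1.
Iteration 1: 1 < 1093 holds -> n = 1 * 3 + 1 = 4.
Iteration 2: 4 < 1093 holds -> n = 4 * 3 + 1 = 13.
Iteration 3: 13 < 1093 holds -> n = 13 * 3 + 1 = 40.
Iteration 4: 40 < 1093 holds -> n = 40 * 3 + 1 = 121.
Iteration 5: 121 < 1093 holds -> n = 121 * 3 + 1 = 364.
Iteration 6: 364 < 1093 holds -> n = 364 * 3 + 1 = 1093.
Iteration 7: 1093 < 1093 fails; recursion stops.
SUM(n) = 1 + 4 + 13 + 40 + 121 + 364 + 1093 = 1636.

1636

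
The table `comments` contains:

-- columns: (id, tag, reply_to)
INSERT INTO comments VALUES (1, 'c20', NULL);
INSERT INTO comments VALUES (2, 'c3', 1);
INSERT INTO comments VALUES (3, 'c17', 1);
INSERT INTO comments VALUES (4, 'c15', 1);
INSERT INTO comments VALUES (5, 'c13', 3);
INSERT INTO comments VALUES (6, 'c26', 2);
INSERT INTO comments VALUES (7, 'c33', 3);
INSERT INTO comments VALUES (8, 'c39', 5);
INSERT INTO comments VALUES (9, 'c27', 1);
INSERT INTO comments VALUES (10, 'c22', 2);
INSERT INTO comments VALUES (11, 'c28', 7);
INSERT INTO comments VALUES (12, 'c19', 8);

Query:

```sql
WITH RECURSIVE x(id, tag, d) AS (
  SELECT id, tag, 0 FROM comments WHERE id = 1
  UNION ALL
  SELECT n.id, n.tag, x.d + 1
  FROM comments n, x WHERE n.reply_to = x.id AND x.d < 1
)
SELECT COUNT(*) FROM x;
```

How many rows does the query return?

5

Base: id=1 (c20) at d 0.
Iteration 1: rows with reply_to in {1} -> c3 (id 2, d 1), c17 (id 3, d 1), c15 (id 4, d 1), c27 (id 9, d 1).
Iteration 2: d < 1 fails for all current rows; recursion stops.
Total rows emitted: 5.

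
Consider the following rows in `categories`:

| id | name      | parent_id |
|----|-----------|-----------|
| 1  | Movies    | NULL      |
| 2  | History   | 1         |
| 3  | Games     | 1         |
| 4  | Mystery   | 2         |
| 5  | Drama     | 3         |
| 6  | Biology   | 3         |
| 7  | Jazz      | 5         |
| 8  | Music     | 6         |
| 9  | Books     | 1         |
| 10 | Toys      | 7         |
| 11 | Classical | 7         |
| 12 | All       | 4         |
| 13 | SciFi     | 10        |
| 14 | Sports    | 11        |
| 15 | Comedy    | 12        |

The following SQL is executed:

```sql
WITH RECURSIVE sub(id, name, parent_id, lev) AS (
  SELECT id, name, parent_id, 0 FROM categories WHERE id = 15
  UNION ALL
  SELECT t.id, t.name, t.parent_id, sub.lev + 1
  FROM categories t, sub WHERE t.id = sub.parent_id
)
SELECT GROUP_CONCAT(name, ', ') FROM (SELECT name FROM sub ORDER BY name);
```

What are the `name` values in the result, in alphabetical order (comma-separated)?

Base: id=15 (Comedy), parent_id=12, lev 0.
Iteration 1: join on id=12 -> All (id 12, parent_id=4, lev 1).
Iteration 2: join on id=4 -> Mystery (id 4, parent_id=2, lev 2).
Iteration 3: join on id=2 -> History (id 2, parent_id=1, lev 3).
Iteration 4: join on id=1 -> Movies (id 1, parent_id=NULL, lev 4).
Iteration 5: parent_id is NULL; no match; recursion stops.

All, Comedy, History, Movies, Mystery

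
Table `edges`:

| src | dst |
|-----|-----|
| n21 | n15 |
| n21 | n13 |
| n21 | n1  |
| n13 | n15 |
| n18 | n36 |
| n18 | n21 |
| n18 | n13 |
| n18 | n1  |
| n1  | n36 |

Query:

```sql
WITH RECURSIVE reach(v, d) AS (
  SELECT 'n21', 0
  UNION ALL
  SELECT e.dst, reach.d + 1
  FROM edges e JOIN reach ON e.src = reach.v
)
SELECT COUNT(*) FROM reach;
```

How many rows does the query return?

6

Base: (n21, d=0).
Iteration 1: edges from {n21} -> (n1, d=1), (n13, d=1), (n15, d=1).
Iteration 2: edges from {n1,n13,n15} -> (n15, d=2), (n36, d=2).
Iteration 3: no outgoing edges from {n15,n36}; recursion stops.
Total rows emitted: 6.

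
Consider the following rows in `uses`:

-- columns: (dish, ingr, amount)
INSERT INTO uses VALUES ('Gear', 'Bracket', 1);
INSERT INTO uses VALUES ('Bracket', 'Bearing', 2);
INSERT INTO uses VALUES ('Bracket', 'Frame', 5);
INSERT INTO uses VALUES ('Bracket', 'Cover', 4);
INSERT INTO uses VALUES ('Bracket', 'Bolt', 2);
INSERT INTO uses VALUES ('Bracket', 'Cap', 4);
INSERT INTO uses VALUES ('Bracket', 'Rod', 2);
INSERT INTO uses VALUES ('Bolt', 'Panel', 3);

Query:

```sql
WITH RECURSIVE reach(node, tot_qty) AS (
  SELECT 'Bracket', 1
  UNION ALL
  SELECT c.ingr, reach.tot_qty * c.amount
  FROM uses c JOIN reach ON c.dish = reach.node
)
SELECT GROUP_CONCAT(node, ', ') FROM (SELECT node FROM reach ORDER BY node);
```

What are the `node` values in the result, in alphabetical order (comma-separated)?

Base: (Bracket, tot_qty=1).
Iteration 1: components of {Bracket} -> Bearing = 1*2 = 2, Bolt = 1*2 = 2, Cap = 1*4 = 4, Cover = 1*4 = 4, Frame = 1*5 = 5, Rod = 1*2 = 2.
Iteration 2: components of {Bearing,Bolt,Cap,Cover,Frame,Rod} -> Panel = 2*3 = 6.
Iteration 3: no further components; recursion stops.

Bearing, Bolt, Bracket, Cap, Cover, Frame, Panel, Rod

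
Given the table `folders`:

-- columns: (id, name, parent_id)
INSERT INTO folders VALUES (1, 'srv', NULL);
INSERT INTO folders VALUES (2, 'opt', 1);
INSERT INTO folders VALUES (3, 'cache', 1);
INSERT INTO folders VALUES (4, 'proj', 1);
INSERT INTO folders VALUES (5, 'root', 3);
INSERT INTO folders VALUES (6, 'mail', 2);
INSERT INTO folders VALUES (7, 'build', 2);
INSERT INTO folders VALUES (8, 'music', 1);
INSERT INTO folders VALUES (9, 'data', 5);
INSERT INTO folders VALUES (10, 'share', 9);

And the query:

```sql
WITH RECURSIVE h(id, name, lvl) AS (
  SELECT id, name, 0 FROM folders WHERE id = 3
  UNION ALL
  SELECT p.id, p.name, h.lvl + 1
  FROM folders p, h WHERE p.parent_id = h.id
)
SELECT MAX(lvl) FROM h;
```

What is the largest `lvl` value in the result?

3

Base: id=3 (cache) at lvl 0.
Iteration 1: rows with parent_id in {3} -> root (id 5, lvl 1).
Iteration 2: rows with parent_id in {5} -> data (id 9, lvl 2).
Iteration 3: rows with parent_id in {9} -> share (id 10, lvl 3).
Iteration 4: no rows with parent_id in {10}; recursion stops.
lvl values: 0, 1, 2, 3; the maximum is 3.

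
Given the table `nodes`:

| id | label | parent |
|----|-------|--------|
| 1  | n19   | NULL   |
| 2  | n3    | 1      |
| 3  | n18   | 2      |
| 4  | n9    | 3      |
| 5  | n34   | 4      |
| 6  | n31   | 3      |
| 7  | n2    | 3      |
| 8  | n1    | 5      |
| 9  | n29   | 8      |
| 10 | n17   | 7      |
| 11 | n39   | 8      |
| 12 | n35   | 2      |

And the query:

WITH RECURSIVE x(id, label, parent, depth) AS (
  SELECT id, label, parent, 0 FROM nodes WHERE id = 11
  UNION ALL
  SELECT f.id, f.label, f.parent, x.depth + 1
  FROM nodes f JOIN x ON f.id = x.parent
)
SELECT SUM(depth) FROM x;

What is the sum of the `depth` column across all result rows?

Base: id=11 (n39), parent=8, depth 0.
Iteration 1: join on id=8 -> n1 (id 8, parent=5, depth 1).
Iteration 2: join on id=5 -> n34 (id 5, parent=4, depth 2).
Iteration 3: join on id=4 -> n9 (id 4, parent=3, depth 3).
Iteration 4: join on id=3 -> n18 (id 3, parent=2, depth 4).
Iteration 5: join on id=2 -> n3 (id 2, parent=1, depth 5).
Iteration 6: join on id=1 -> n19 (id 1, parent=NULL, depth 6).
Iteration 7: parent is NULL; no match; recursion stops.
SUM(depth) = 0 + 1 + 2 + 3 + 4 + 5 + 6 = 21.

21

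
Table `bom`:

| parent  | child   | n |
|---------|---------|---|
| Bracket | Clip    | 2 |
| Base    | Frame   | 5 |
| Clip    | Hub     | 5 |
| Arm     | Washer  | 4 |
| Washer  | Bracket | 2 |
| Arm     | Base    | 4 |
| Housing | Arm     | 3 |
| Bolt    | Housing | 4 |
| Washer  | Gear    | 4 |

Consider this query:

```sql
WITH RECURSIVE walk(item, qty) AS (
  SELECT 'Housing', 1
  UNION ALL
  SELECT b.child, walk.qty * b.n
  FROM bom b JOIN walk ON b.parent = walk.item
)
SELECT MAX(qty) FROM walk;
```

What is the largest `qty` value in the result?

240

Base: (Housing, qty=1).
Iteration 1: components of {Housing} -> Arm = 1*3 = 3.
Iteration 2: components of {Arm} -> Base = 3*4 = 12, Washer = 3*4 = 12.
Iteration 3: components of {Base,Washer} -> Bracket = 12*2 = 24, Frame = 12*5 = 60, Gear = 12*4 = 48.
Iteration 4: components of {Bracket,Frame,Gear} -> Clip = 24*2 = 48.
Iteration 5: components of {Clip} -> Hub = 48*5 = 240.
Iteration 6: no further components; recursion stops.
qty values: 1, 3, 12, 12, 24, 48, 60, 48, 240; the maximum is 240.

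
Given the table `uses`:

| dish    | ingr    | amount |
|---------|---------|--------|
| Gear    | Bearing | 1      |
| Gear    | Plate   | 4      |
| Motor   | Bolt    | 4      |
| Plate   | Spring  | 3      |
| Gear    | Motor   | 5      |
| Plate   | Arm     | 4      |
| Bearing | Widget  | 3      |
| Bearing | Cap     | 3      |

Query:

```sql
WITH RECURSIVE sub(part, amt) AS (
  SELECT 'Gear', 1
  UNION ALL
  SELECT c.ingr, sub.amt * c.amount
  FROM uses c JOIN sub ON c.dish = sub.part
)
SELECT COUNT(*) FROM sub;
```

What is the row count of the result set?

Base: (Gear, amt=1).
Iteration 1: components of {Gear} -> Bearing = 1*1 = 1, Motor = 1*5 = 5, Plate = 1*4 = 4.
Iteration 2: components of {Bearing,Motor,Plate} -> Arm = 4*4 = 16, Bolt = 5*4 = 20, Cap = 1*3 = 3, Spring = 4*3 = 12, Widget = 1*3 = 3.
Iteration 3: no further components; recursion stops.
Total rows emitted: 9.

9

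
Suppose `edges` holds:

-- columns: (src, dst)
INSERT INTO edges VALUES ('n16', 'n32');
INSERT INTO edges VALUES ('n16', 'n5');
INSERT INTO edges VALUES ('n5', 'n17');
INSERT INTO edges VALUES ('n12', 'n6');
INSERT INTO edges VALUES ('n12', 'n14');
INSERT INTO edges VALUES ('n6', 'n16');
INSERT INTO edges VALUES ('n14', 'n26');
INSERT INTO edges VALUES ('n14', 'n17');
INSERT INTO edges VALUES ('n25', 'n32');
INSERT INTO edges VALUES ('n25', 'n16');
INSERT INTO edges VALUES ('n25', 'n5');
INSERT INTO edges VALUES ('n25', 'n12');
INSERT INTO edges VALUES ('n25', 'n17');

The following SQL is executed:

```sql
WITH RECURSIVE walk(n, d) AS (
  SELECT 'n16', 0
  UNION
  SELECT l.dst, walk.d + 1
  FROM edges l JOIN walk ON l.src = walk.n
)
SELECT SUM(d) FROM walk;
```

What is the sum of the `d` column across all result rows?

Base: (n16, d=0).
Iteration 1: edges from {n16} -> (n32, d=1), (n5, d=1).
Iteration 2: edges from {n32,n5} -> (n17, d=2).
Iteration 3: no outgoing edges from {n17}; recursion stops.
SUM(d) = 0 + 1 + 1 + 2 = 4.

4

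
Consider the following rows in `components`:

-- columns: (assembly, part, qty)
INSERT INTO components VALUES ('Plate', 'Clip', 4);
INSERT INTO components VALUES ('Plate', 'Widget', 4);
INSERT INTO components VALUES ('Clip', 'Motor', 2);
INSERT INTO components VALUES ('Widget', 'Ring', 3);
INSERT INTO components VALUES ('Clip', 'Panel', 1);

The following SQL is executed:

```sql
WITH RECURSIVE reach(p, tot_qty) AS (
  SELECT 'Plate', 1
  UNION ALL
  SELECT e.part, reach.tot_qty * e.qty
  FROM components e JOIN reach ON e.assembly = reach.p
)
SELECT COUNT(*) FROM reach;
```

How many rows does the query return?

6

Base: (Plate, tot_qty=1).
Iteration 1: components of {Plate} -> Clip = 1*4 = 4, Widget = 1*4 = 4.
Iteration 2: components of {Clip,Widget} -> Motor = 4*2 = 8, Panel = 4*1 = 4, Ring = 4*3 = 12.
Iteration 3: no further components; recursion stops.
Total rows emitted: 6.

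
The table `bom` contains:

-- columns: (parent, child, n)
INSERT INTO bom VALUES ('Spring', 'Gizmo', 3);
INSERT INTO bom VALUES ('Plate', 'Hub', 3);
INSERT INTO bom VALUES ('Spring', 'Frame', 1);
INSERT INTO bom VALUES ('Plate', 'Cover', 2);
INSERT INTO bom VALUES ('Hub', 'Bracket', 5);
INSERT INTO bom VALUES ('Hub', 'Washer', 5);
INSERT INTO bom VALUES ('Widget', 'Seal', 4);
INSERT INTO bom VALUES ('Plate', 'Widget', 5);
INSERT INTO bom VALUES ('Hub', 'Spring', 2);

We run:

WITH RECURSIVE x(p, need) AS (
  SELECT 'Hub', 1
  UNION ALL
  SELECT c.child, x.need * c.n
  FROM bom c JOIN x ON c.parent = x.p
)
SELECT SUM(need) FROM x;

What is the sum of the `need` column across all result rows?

Base: (Hub, need=1).
Iteration 1: components of {Hub} -> Bracket = 1*5 = 5, Spring = 1*2 = 2, Washer = 1*5 = 5.
Iteration 2: components of {Bracket,Spring,Washer} -> Frame = 2*1 = 2, Gizmo = 2*3 = 6.
Iteration 3: no further components; recursion stops.
SUM(need) = 1 + 2 + 5 + 5 + 6 + 2 = 21.

21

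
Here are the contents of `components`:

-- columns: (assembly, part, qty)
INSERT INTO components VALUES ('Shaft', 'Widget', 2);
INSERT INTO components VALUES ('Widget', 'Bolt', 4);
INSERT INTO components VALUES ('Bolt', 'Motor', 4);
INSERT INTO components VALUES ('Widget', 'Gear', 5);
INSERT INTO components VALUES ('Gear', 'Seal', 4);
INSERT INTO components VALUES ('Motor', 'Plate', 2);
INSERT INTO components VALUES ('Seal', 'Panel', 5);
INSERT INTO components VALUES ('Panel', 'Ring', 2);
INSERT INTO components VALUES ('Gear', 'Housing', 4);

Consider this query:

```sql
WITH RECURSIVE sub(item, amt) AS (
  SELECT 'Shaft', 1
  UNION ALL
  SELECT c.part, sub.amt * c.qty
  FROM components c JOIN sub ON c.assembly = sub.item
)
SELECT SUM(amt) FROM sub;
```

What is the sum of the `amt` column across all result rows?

797

Base: (Shaft, amt=1).
Iteration 1: components of {Shaft} -> Widget = 1*2 = 2.
Iteration 2: components of {Widget} -> Bolt = 2*4 = 8, Gear = 2*5 = 10.
Iteration 3: components of {Bolt,Gear} -> Housing = 10*4 = 40, Motor = 8*4 = 32, Seal = 10*4 = 40.
Iteration 4: components of {Housing,Motor,Seal} -> Panel = 40*5 = 200, Plate = 32*2 = 64.
Iteration 5: components of {Panel,Plate} -> Ring = 200*2 = 400.
Iteration 6: no further components; recursion stops.
SUM(amt) = 1 + 2 + 8 + 10 + 32 + 40 + 40 + 64 + 200 + 400 = 797.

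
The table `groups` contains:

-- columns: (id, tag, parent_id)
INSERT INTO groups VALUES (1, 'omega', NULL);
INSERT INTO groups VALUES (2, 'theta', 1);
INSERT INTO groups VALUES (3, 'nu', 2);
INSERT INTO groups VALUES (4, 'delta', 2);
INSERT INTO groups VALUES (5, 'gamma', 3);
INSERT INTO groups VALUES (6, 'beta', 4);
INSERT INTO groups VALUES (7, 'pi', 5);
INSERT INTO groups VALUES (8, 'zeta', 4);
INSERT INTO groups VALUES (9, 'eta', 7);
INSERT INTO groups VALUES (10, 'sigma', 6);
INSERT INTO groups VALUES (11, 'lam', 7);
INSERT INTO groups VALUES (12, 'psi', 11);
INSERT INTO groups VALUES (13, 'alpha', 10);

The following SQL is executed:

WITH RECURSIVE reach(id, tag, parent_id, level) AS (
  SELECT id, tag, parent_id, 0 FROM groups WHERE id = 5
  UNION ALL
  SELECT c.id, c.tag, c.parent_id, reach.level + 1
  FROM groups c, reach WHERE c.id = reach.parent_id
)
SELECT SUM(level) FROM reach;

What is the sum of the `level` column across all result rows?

Base: id=5 (gamma), parent_id=3, level 0.
Iteration 1: join on id=3 -> nu (id 3, parent_id=2, level 1).
Iteration 2: join on id=2 -> theta (id 2, parent_id=1, level 2).
Iteration 3: join on id=1 -> omega (id 1, parent_id=NULL, level 3).
Iteration 4: parent_id is NULL; no match; recursion stops.
SUM(level) = 0 + 1 + 2 + 3 = 6.

6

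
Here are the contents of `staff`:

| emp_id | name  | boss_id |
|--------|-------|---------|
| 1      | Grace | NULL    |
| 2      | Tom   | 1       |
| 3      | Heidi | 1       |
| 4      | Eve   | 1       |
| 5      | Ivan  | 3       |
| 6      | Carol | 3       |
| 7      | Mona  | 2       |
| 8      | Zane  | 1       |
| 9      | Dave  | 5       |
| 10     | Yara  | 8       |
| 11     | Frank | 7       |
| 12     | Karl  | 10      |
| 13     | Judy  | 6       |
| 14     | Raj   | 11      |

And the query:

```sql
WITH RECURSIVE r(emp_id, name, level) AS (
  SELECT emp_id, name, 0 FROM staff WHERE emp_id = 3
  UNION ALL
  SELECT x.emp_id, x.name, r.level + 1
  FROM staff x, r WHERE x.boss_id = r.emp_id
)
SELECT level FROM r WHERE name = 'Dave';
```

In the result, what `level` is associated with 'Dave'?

Base: emp_id=3 (Heidi) at level 0.
Iteration 1: rows with boss_id in {3} -> Ivan (id 5, level 1), Carol (id 6, level 1).
Iteration 2: rows with boss_id in {5,6} -> Dave (id 9, level 2), Judy (id 13, level 2).
Iteration 3: no rows with boss_id in {9,13}; recursion stops.

2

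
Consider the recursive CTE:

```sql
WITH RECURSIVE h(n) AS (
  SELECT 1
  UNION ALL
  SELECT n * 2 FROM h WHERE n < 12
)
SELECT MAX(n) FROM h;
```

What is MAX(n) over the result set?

16

Base: n=1.
Iteration 1: 1 < 12 holds -> n = 1 * 2 = 2.
Iteration 2: 2 < 12 holds -> n = 2 * 2 = 4.
Iteration 3: 4 < 12 holds -> n = 4 * 2 = 8.
Iteration 4: 8 < 12 holds -> n = 8 * 2 = 16.
Iteration 5: 16 < 12 fails; recursion stops.
n values: 1, 2, 4, 8, 16; the maximum is 16.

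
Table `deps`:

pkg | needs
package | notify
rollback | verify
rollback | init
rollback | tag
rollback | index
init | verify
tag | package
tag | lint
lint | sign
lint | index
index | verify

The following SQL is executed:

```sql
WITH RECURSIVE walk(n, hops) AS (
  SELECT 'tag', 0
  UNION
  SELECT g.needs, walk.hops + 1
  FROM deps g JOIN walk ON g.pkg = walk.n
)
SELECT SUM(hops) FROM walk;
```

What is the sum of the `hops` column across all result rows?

11

Base: (tag, hops=0).
Iteration 1: edges from {tag} -> (lint, hops=1), (package, hops=1).
Iteration 2: edges from {lint,package} -> (index, hops=2), (notify, hops=2), (sign, hops=2).
Iteration 3: edges from {index,notify,sign} -> (verify, hops=3).
Iteration 4: no outgoing edges from {verify}; recursion stops.
SUM(hops) = 0 + 1 + 1 + 2 + 2 + 2 + 3 = 11.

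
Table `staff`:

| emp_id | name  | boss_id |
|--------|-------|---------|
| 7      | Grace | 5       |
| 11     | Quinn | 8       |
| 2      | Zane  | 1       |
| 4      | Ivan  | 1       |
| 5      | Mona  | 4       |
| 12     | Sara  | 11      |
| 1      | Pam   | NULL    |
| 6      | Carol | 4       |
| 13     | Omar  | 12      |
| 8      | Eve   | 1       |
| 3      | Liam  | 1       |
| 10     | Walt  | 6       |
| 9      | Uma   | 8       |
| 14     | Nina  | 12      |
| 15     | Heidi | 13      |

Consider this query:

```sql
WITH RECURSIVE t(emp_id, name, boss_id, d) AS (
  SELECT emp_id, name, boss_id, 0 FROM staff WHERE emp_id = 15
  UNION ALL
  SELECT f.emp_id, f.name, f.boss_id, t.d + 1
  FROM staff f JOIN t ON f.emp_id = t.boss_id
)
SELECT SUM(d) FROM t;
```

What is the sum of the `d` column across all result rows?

Base: emp_id=15 (Heidi), boss_id=13, d 0.
Iteration 1: join on emp_id=13 -> Omar (id 13, boss_id=12, d 1).
Iteration 2: join on emp_id=12 -> Sara (id 12, boss_id=11, d 2).
Iteration 3: join on emp_id=11 -> Quinn (id 11, boss_id=8, d 3).
Iteration 4: join on emp_id=8 -> Eve (id 8, boss_id=1, d 4).
Iteration 5: join on emp_id=1 -> Pam (id 1, boss_id=NULL, d 5).
Iteration 6: boss_id is NULL; no match; recursion stops.
SUM(d) = 0 + 1 + 2 + 3 + 4 + 5 = 15.

15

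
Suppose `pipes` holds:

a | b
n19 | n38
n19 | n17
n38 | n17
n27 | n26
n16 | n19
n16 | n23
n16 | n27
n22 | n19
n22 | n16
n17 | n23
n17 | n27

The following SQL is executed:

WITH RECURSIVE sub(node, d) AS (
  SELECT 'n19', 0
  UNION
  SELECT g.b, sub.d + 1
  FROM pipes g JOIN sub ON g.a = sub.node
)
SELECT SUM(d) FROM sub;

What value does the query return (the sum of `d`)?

Base: (n19, d=0).
Iteration 1: edges from {n19} -> (n17, d=1), (n38, d=1).
Iteration 2: edges from {n17,n38} -> (n17, d=2), (n23, d=2), (n27, d=2).
Iteration 3: edges from {n17,n23,n27} -> (n23, d=3), (n26, d=3), (n27, d=3).
Iteration 4: edges from {n23,n26,n27} -> (n26, d=4).
Iteration 5: no outgoing edges from {n26}; recursion stops.
SUM(d) = 0 + 1 + 1 + 2 + 2 + 2 + 3 + 3 + 3 + 4 = 21.

21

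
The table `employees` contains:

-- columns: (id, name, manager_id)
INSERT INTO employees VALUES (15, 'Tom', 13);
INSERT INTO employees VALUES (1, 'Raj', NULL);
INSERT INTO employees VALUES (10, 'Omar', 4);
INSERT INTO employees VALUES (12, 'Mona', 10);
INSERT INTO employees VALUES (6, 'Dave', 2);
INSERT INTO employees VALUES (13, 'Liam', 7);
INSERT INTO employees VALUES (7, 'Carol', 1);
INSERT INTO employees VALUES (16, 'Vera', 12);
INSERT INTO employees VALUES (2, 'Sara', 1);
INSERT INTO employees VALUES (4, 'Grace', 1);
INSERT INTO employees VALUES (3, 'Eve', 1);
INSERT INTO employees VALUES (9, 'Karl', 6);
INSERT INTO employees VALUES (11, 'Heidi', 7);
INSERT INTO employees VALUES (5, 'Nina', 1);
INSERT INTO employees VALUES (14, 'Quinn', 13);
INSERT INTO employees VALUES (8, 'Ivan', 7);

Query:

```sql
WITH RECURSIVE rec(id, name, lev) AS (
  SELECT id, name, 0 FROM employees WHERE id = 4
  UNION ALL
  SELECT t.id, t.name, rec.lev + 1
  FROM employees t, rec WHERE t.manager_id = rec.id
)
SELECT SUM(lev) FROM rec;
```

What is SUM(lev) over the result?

6

Base: id=4 (Grace) at lev 0.
Iteration 1: rows with manager_id in {4} -> Omar (id 10, lev 1).
Iteration 2: rows with manager_id in {10} -> Mona (id 12, lev 2).
Iteration 3: rows with manager_id in {12} -> Vera (id 16, lev 3).
Iteration 4: no rows with manager_id in {16}; recursion stops.
SUM(lev) = 0 + 1 + 2 + 3 = 6.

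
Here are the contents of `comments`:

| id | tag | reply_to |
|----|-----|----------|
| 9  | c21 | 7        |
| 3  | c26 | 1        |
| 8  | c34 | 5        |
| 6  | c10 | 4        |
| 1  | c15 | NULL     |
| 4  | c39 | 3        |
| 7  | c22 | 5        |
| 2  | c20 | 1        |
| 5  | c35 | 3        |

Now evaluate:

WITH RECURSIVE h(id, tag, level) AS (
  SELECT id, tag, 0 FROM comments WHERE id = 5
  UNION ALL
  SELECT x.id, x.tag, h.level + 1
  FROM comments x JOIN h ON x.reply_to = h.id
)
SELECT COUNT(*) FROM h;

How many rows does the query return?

Base: id=5 (c35) at level 0.
Iteration 1: rows with reply_to in {5} -> c22 (id 7, level 1), c34 (id 8, level 1).
Iteration 2: rows with reply_to in {7,8} -> c21 (id 9, level 2).
Iteration 3: no rows with reply_to in {9}; recursion stops.
Total rows emitted: 4.

4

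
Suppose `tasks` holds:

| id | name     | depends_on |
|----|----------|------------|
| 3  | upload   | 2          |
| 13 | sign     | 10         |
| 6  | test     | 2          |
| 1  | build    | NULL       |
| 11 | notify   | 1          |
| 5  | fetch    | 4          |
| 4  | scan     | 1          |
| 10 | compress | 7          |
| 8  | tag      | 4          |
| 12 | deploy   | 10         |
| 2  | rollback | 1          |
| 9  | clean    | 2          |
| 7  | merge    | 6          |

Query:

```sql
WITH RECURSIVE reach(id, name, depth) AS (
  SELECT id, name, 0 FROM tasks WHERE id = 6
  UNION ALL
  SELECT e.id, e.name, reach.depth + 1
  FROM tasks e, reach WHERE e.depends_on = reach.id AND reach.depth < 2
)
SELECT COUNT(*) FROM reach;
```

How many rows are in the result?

Base: id=6 (test) at depth 0.
Iteration 1: rows with depends_on in {6} -> merge (id 7, depth 1).
Iteration 2: rows with depends_on in {7} -> compress (id 10, depth 2).
Iteration 3: depth < 2 fails for all current rows; recursion stops.
Total rows emitted: 3.

3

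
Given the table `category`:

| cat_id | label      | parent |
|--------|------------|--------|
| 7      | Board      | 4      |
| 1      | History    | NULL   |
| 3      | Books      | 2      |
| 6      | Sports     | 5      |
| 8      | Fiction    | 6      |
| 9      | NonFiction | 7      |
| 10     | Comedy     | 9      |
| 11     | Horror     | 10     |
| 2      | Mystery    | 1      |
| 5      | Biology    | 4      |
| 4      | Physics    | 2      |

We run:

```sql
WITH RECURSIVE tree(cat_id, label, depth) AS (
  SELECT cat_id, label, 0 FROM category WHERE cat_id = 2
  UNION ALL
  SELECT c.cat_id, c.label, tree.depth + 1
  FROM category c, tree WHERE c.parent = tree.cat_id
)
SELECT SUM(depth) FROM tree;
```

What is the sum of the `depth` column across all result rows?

Base: cat_id=2 (Mystery) at depth 0.
Iteration 1: rows with parent in {2} -> Books (id 3, depth 1), Physics (id 4, depth 1).
Iteration 2: rows with parent in {3,4} -> Biology (id 5, depth 2), Board (id 7, depth 2).
Iteration 3: rows with parent in {5,7} -> Sports (id 6, depth 3), NonFiction (id 9, depth 3).
Iteration 4: rows with parent in {6,9} -> Fiction (id 8, depth 4), Comedy (id 10, depth 4).
Iteration 5: rows with parent in {8,10} -> Horror (id 11, depth 5).
Iteration 6: no rows with parent in {11}; recursion stops.
SUM(depth) = 0 + 1 + 1 + 2 + 2 + 3 + 3 + 4 + 4 + 5 = 25.

25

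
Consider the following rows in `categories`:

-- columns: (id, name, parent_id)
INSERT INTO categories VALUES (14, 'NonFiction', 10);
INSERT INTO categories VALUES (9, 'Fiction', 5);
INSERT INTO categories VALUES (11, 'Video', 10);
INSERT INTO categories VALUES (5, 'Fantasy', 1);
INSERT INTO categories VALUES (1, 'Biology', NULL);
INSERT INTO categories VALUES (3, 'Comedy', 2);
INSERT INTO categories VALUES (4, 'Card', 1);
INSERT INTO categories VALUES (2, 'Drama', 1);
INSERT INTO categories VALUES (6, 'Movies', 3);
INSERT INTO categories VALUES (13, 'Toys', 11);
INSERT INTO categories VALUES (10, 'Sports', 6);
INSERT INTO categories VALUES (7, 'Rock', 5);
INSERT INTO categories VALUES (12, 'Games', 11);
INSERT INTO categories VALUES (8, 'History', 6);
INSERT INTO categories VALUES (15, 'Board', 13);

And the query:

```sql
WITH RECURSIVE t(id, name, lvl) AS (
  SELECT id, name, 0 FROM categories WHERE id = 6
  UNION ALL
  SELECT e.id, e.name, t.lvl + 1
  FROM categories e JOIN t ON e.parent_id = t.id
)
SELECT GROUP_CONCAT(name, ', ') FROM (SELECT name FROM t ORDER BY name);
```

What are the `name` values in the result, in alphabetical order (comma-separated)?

Board, Games, History, Movies, NonFiction, Sports, Toys, Video

Base: id=6 (Movies) at lvl 0.
Iteration 1: rows with parent_id in {6} -> History (id 8, lvl 1), Sports (id 10, lvl 1).
Iteration 2: rows with parent_id in {8,10} -> Video (id 11, lvl 2), NonFiction (id 14, lvl 2).
Iteration 3: rows with parent_id in {11,14} -> Games (id 12, lvl 3), Toys (id 13, lvl 3).
Iteration 4: rows with parent_id in {12,13} -> Board (id 15, lvl 4).
Iteration 5: no rows with parent_id in {15}; recursion stops.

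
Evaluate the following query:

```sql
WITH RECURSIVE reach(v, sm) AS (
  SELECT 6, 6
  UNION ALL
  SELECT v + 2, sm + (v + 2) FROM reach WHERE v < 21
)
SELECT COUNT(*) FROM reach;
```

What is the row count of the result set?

9

Base: v=6, sm=6.
Iteration 1: 6 < 21 holds -> v = 6 + 2 = 8, sm = 6 + 8 = 14.
Iteration 2: 8 < 21 holds -> v = 8 + 2 = 10, sm = 14 + 10 = 24.
Iteration 3: 10 < 21 holds -> v = 10 + 2 = 12, sm = 24 + 12 = 36.
Iteration 4: 12 < 21 holds -> v = 12 + 2 = 14, sm = 36 + 14 = 50.
Iteration 5: 14 < 21 holds -> v = 14 + 2 = 16, sm = 50 + 16 = 66.
Iteration 6: 16 < 21 holds -> v = 16 + 2 = 18, sm = 66 + 18 = 84.
Iteration 7: 18 < 21 holds -> v = 18 + 2 = 20, sm = 84 + 20 = 104.
Iteration 8: 20 < 21 holds -> v = 20 + 2 = 22, sm = 104 + 22 = 126.
Iteration 9: 22 < 21 fails; recursion stops.
Total rows emitted: 9.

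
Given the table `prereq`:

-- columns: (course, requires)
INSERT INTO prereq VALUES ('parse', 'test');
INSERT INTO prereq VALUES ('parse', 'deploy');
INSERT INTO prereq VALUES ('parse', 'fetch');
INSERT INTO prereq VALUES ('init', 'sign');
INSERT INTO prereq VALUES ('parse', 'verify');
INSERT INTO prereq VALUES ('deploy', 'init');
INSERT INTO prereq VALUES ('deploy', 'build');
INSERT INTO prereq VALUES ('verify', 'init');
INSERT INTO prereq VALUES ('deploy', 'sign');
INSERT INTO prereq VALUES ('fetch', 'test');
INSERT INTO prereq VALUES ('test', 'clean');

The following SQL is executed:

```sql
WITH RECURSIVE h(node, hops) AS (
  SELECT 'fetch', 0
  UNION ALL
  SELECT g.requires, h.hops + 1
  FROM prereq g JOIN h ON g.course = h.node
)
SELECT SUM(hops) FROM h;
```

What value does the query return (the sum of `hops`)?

3

Base: (fetch, hops=0).
Iteration 1: edges from {fetch} -> (test, hops=1).
Iteration 2: edges from {test} -> (clean, hops=2).
Iteration 3: no outgoing edges from {clean}; recursion stops.
SUM(hops) = 0 + 1 + 2 = 3.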